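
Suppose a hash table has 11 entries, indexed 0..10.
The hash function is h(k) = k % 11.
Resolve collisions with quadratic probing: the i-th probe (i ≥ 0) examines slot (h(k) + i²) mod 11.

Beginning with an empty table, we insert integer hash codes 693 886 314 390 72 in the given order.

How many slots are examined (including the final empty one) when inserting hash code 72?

693: h=0 → slot 0
886: h=6 → slot 6
314: h=6, probe 6,7 → slot 7
390: h=5 → slot 5
72: h=6, probe 6,7,10 → slot 10
Table: [693, -, -, -, -, 390, 886, 314, -, -, 72]

3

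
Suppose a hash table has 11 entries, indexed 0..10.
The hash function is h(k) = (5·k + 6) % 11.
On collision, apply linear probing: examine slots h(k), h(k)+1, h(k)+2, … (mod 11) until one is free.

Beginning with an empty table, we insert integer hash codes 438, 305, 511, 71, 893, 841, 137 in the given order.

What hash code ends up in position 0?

841

Insert 438: h=7, slot 7 empty -> index 7.
Insert 305: h=2, slot 2 empty -> index 2.
Insert 511: h=9, slot 9 empty -> index 9.
Insert 71: h=9, slot 9 occupied -> index 10.
Insert 893: h=5, slot 5 empty -> index 5.
Insert 841: h=9, slots 9,10 occupied -> index 0.
Insert 137: h=9, slots 9,10,0 occupied -> index 1.
Table: [841, 137, 305, ∅, ∅, 893, ∅, 438, ∅, 511, 71]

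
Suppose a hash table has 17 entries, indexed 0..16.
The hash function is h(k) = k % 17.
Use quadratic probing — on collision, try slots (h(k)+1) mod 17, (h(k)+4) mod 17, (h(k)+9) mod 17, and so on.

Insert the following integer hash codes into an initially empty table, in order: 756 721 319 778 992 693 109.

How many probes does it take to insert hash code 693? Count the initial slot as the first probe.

756 hashes to 8; slot 8 is free => place at 8.
721 hashes to 7; slot 7 is free => place at 7.
319 hashes to 13; slot 13 is free => place at 13.
778 hashes to 13; 13 taken => place at 14.
992 hashes to 6; slot 6 is free => place at 6.
693 hashes to 13; 13,14 taken => place at 0.
109 hashes to 7; 7,8 taken => place at 11.
Table: [693, -, -, -, -, -, 992, 721, 756, -, -, 109, -, 319, 778, -, -]

3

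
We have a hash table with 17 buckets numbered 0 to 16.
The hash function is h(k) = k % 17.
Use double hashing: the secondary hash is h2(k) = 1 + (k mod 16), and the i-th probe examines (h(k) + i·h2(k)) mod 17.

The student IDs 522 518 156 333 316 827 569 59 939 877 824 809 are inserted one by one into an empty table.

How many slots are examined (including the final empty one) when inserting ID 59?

522 hashes to 12; slot 12 is free -> place at 12.
518 hashes to 8; slot 8 is free -> place at 8.
156 hashes to 3; slot 3 is free -> place at 3.
333 hashes to 10; slot 10 is free -> place at 10.
316 hashes to 10, h2=13; 10 taken -> place at 6.
827 hashes to 11; slot 11 is free -> place at 11.
569 hashes to 8, h2=10; 8 taken -> place at 1.
59 hashes to 8, h2=12; 8,3 taken -> place at 15.
939 hashes to 4; slot 4 is free -> place at 4.
877 hashes to 10, h2=14; 10 taken -> place at 7.
824 hashes to 8, h2=9; 8 taken -> place at 0.
809 hashes to 10, h2=10; 10,3 taken -> place at 13.
Table: [824, 569, ., 156, 939, ., 316, 877, 518, ., 333, 827, 522, 809, ., 59, .]

3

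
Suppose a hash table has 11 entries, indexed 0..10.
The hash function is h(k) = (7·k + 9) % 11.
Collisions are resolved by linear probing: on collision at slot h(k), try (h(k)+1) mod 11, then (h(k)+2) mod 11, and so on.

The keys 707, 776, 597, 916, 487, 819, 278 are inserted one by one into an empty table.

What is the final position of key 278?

2

707: h=8 → slot 8
776: h=7 → slot 7
597: h=8, probe 8,9 → slot 9
916: h=8, probe 8,9,10 → slot 10
487: h=8, probe 8,9,10,0 → slot 0
819: h=0, probe 0,1 → slot 1
278: h=8, probe 8,9,10,0,1,2 → slot 2
Table: [487, 819, 278, —, —, —, —, 776, 707, 597, 916]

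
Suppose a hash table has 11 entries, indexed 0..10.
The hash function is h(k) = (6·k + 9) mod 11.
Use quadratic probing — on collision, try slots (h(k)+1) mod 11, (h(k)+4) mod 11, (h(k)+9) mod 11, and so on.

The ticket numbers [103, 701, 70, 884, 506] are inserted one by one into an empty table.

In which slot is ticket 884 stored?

4

Insert 103: h=0, slot 0 empty -> index 0.
Insert 701: h=2, slot 2 empty -> index 2.
Insert 70: h=0, slot 0 occupied -> index 1.
Insert 884: h=0, slots 0,1 occupied -> index 4.
Insert 506: h=9, slot 9 empty -> index 9.
Table: [103, 70, 701, _, 884, _, _, _, _, 506, _]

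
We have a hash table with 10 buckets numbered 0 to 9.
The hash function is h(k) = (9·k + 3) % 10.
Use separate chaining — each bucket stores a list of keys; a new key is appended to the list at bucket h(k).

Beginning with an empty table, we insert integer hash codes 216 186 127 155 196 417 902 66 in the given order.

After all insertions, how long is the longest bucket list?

4

Insert 216: h=7, bucket 7 empty -> new chain.
Insert 186: h=7, bucket 7 nonempty -> append to chain.
Insert 127: h=6, bucket 6 empty -> new chain.
Insert 155: h=8, bucket 8 empty -> new chain.
Insert 196: h=7, bucket 7 nonempty -> append to chain.
Insert 417: h=6, bucket 6 nonempty -> append to chain.
Insert 902: h=1, bucket 1 empty -> new chain.
Insert 66: h=7, bucket 7 nonempty -> append to chain.
Final buckets:
0: —
1: 902
2: —
3: —
4: —
5: —
6: 127 -> 417
7: 216 -> 186 -> 196 -> 66
8: 155
9: —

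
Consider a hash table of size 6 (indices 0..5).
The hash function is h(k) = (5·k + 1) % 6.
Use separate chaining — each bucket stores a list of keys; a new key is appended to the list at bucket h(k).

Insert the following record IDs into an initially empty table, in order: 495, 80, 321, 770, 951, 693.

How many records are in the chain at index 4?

4

Insert 495: h=4, bucket 4 empty -> new chain.
Insert 80: h=5, bucket 5 empty -> new chain.
Insert 321: h=4, bucket 4 nonempty -> append to chain.
Insert 770: h=5, bucket 5 nonempty -> append to chain.
Insert 951: h=4, bucket 4 nonempty -> append to chain.
Insert 693: h=4, bucket 4 nonempty -> append to chain.
Final buckets:
0: _
1: _
2: _
3: _
4: 495 -> 321 -> 951 -> 693
5: 80 -> 770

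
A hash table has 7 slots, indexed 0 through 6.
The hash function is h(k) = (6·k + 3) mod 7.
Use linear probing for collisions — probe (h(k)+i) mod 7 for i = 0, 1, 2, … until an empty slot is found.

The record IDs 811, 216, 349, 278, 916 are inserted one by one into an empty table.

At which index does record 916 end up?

811 hashes to 4; slot 4 is free → place at 4.
216 hashes to 4; 4 taken → place at 5.
349 hashes to 4; 4,5 taken → place at 6.
278 hashes to 5; 5,6 taken → place at 0.
916 hashes to 4; 4,5,6,0 taken → place at 1.
Table: [278, 916, —, —, 811, 216, 349]

1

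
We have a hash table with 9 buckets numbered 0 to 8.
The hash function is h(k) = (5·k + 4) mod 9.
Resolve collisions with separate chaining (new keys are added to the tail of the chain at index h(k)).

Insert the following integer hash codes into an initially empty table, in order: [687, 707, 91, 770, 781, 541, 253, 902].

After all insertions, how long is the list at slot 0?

3

Insert 687: h=1, bucket 1 empty → new chain.
Insert 707: h=2, bucket 2 empty → new chain.
Insert 91: h=0, bucket 0 empty → new chain.
Insert 770: h=2, bucket 2 nonempty → append to chain.
Insert 781: h=3, bucket 3 empty → new chain.
Insert 541: h=0, bucket 0 nonempty → append to chain.
Insert 253: h=0, bucket 0 nonempty → append to chain.
Insert 902: h=5, bucket 5 empty → new chain.
Final buckets:
0: 91 -> 541 -> 253
1: 687
2: 707 -> 770
3: 781
4: -
5: 902
6: -
7: -
8: -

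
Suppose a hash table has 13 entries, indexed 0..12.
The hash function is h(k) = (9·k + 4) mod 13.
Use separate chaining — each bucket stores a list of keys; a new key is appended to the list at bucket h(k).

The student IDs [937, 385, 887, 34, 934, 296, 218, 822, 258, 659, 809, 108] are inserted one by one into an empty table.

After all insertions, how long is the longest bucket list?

3

Insert 937: h=0, bucket 0 empty → new chain.
Insert 385: h=11, bucket 11 empty → new chain.
Insert 887: h=5, bucket 5 empty → new chain.
Insert 34: h=11, bucket 11 nonempty → append to chain.
Insert 934: h=12, bucket 12 empty → new chain.
Insert 296: h=3, bucket 3 empty → new chain.
Insert 218: h=3, bucket 3 nonempty → append to chain.
Insert 822: h=5, bucket 5 nonempty → append to chain.
Insert 258: h=12, bucket 12 nonempty → append to chain.
Insert 659: h=7, bucket 7 empty → new chain.
Insert 809: h=5, bucket 5 nonempty → append to chain.
Insert 108: h=1, bucket 1 empty → new chain.
Final buckets:
0: 937
1: 108
2: .
3: 296 -> 218
4: .
5: 887 -> 822 -> 809
6: .
7: 659
8: .
9: .
10: .
11: 385 -> 34
12: 934 -> 258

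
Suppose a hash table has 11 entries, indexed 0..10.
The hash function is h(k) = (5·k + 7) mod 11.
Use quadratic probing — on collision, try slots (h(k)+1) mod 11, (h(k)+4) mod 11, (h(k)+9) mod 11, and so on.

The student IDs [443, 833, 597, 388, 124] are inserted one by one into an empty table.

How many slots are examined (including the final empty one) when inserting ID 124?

4

Insert 443: h=0, slot 0 empty => index 0.
Insert 833: h=3, slot 3 empty => index 3.
Insert 597: h=0, slot 0 occupied => index 1.
Insert 388: h=0, slots 0,1 occupied => index 4.
Insert 124: h=0, slots 0,1,4 occupied => index 9.
Table: [443, 597, _, 833, 388, _, _, _, _, 124, _]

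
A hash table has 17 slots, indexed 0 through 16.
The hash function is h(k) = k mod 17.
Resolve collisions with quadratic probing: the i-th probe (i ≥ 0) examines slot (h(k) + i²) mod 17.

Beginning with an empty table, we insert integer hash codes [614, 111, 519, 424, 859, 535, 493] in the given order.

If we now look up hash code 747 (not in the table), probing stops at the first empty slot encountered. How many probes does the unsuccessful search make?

3

Insert 614: h=2, slot 2 empty -> index 2.
Insert 111: h=9, slot 9 empty -> index 9.
Insert 519: h=9, slot 9 occupied -> index 10.
Insert 424: h=16, slot 16 empty -> index 16.
Insert 859: h=9, slots 9,10 occupied -> index 13.
Insert 535: h=8, slot 8 empty -> index 8.
Insert 493: h=0, slot 0 empty -> index 0.
Table: [493, _, 614, _, _, _, _, _, 535, 111, 519, _, _, 859, _, _, 424]
Lookup 747: h=16, probe 16,0,3 → slot 3 empty, not found.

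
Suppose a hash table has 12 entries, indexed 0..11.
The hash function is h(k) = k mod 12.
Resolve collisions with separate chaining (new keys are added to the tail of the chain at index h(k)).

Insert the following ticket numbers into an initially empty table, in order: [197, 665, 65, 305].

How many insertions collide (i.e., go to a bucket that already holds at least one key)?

3

Insert 197: h=5, bucket 5 empty -> new chain.
Insert 665: h=5, bucket 5 nonempty -> append to chain.
Insert 65: h=5, bucket 5 nonempty -> append to chain.
Insert 305: h=5, bucket 5 nonempty -> append to chain.
Final buckets:
0: —
1: —
2: —
3: —
4: —
5: 197 -> 665 -> 65 -> 305
6: —
7: —
8: —
9: —
10: —
11: —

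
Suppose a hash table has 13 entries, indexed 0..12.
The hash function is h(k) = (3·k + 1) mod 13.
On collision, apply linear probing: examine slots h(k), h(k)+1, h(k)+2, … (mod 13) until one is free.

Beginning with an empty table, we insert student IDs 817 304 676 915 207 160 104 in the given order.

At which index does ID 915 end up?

4

Insert 817: h=8, slot 8 empty -> index 8.
Insert 304: h=3, slot 3 empty -> index 3.
Insert 676: h=1, slot 1 empty -> index 1.
Insert 915: h=3, slot 3 occupied -> index 4.
Insert 207: h=11, slot 11 empty -> index 11.
Insert 160: h=0, slot 0 empty -> index 0.
Insert 104: h=1, slot 1 occupied -> index 2.
Table: [160, 676, 104, 304, 915, ∅, ∅, ∅, 817, ∅, ∅, 207, ∅]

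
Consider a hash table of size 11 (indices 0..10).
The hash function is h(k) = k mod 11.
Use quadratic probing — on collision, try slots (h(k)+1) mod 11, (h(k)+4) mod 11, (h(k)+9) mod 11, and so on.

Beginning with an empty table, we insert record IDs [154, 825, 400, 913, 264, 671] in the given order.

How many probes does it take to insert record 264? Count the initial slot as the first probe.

154 hashes to 0; slot 0 is free => place at 0.
825 hashes to 0; 0 taken => place at 1.
400 hashes to 4; slot 4 is free => place at 4.
913 hashes to 0; 0,1,4 taken => place at 9.
264 hashes to 0; 0,1,4,9 taken => place at 5.
671 hashes to 0; 0,1,4,9,5 taken => place at 3.
Table: [154, 825, —, 671, 400, 264, —, —, —, 913, —]

5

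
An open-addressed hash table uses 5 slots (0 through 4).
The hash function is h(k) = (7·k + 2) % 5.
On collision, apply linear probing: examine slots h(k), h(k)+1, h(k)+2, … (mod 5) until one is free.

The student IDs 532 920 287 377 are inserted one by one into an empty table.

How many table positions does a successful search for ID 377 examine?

4

532 hashes to 1; slot 1 is free -> place at 1.
920 hashes to 2; slot 2 is free -> place at 2.
287 hashes to 1; 1,2 taken -> place at 3.
377 hashes to 1; 1,2,3 taken -> place at 4.
Table: [_, 532, 920, 287, 377]
Lookup 377: h=1, probe 1,2,3,4 → found at 4.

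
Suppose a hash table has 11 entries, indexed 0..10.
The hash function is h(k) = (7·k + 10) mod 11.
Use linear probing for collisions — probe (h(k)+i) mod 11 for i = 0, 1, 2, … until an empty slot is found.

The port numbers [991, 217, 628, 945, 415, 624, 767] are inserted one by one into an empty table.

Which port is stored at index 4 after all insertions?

991 hashes to 6; slot 6 is free => place at 6.
217 hashes to 0; slot 0 is free => place at 0.
628 hashes to 6; 6 taken => place at 7.
945 hashes to 3; slot 3 is free => place at 3.
415 hashes to 0; 0 taken => place at 1.
624 hashes to 0; 0,1 taken => place at 2.
767 hashes to 0; 0,1,2,3 taken => place at 4.
Table: [217, 415, 624, 945, 767, ∅, 991, 628, ∅, ∅, ∅]

767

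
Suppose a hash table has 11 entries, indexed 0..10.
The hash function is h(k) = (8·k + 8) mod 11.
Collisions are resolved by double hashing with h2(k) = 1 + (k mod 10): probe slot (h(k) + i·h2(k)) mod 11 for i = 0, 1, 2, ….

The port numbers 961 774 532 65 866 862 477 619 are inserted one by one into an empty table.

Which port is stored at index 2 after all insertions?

Insert 961: h=7, slot 7 empty → index 7.
Insert 774: h=7, h2=5, slot 7 occupied → index 1.
Insert 532: h=7, h2=3, slot 7 occupied → index 10.
Insert 65: h=0, slot 0 empty → index 0.
Insert 866: h=6, slot 6 empty → index 6.
Insert 862: h=7, h2=3, slots 7,10 occupied → index 2.
Insert 477: h=7, h2=8, slot 7 occupied → index 4.
Insert 619: h=10, h2=10, slot 10 occupied → index 9.
Table: [65, 774, 862, ∅, 477, ∅, 866, 961, ∅, 619, 532]

862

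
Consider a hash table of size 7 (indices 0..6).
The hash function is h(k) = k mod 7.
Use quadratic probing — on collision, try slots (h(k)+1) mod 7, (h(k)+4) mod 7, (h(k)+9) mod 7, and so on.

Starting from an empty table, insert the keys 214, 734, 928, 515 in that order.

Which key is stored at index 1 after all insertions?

515

214: h=4 -> slot 4
734: h=6 -> slot 6
928: h=4, probe 4,5 -> slot 5
515: h=4, probe 4,5,1 -> slot 1
Table: [_, 515, _, _, 214, 928, 734]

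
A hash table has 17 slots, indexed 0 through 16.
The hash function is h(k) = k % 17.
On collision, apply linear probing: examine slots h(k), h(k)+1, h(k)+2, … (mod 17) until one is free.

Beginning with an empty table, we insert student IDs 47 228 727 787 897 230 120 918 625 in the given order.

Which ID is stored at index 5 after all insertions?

Insert 47: h=13, slot 13 empty → index 13.
Insert 228: h=7, slot 7 empty → index 7.
Insert 727: h=13, slot 13 occupied → index 14.
Insert 787: h=5, slot 5 empty → index 5.
Insert 897: h=13, slots 13,14 occupied → index 15.
Insert 230: h=9, slot 9 empty → index 9.
Insert 120: h=1, slot 1 empty → index 1.
Insert 918: h=0, slot 0 empty → index 0.
Insert 625: h=13, slots 13,14,15 occupied → index 16.
Table: [918, 120, —, —, —, 787, —, 228, —, 230, —, —, —, 47, 727, 897, 625]

787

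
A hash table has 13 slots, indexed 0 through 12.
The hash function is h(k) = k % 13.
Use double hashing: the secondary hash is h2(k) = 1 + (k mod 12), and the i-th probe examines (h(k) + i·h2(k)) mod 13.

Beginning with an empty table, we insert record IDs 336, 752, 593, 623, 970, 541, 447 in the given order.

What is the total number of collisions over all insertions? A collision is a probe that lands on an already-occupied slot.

3

336: h=11 → slot 11
752: h=11, h2=9, probe 11,7 → slot 7
593: h=8 → slot 8
623: h=12 → slot 12
970: h=8, h2=11, probe 8,6 → slot 6
541: h=8, h2=2, probe 8,10 → slot 10
447: h=5 → slot 5
Table: [—, —, —, —, —, 447, 970, 752, 593, —, 541, 336, 623]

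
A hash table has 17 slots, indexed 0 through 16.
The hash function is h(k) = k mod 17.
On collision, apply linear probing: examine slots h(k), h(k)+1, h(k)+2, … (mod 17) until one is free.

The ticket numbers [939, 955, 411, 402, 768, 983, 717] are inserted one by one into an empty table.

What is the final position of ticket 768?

939: h=4 → slot 4
955: h=3 → slot 3
411: h=3, probe 3,4,5 → slot 5
402: h=11 → slot 11
768: h=3, probe 3,4,5,6 → slot 6
983: h=14 → slot 14
717: h=3, probe 3,4,5,6,7 → slot 7
Table: [—, —, —, 955, 939, 411, 768, 717, —, —, —, 402, —, —, 983, —, —]

6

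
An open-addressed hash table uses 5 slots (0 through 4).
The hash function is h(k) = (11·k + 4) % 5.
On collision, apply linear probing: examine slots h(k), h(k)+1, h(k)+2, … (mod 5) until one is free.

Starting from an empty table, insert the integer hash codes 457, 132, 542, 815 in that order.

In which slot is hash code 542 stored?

457 hashes to 1; slot 1 is free → place at 1.
132 hashes to 1; 1 taken → place at 2.
542 hashes to 1; 1,2 taken → place at 3.
815 hashes to 4; slot 4 is free → place at 4.
Table: [_, 457, 132, 542, 815]

3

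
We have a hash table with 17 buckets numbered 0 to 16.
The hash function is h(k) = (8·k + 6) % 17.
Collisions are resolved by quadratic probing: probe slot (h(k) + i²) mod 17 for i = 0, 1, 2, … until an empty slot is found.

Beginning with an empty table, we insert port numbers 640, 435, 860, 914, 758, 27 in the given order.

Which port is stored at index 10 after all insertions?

27

640: h=9 → slot 9
435: h=1 → slot 1
860: h=1, probe 1,2 → slot 2
914: h=8 → slot 8
758: h=1, probe 1,2,5 → slot 5
27: h=1, probe 1,2,5,10 → slot 10
Table: [., 435, 860, ., ., 758, ., ., 914, 640, 27, ., ., ., ., ., .]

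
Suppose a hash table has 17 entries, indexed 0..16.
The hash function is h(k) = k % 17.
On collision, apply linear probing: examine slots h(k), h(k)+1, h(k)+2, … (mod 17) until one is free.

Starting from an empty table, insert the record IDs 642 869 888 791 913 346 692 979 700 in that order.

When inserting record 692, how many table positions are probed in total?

Insert 642: h=13, slot 13 empty -> index 13.
Insert 869: h=2, slot 2 empty -> index 2.
Insert 888: h=4, slot 4 empty -> index 4.
Insert 791: h=9, slot 9 empty -> index 9.
Insert 913: h=12, slot 12 empty -> index 12.
Insert 346: h=6, slot 6 empty -> index 6.
Insert 692: h=12, slots 12,13 occupied -> index 14.
Insert 979: h=10, slot 10 empty -> index 10.
Insert 700: h=3, slot 3 empty -> index 3.
Table: [., ., 869, 700, 888, ., 346, ., ., 791, 979, ., 913, 642, 692, ., .]

3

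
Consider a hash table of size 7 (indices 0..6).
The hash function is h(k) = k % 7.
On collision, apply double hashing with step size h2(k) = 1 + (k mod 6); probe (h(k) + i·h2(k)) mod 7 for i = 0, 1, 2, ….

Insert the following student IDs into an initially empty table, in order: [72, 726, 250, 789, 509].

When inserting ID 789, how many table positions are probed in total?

Insert 72: h=2, slot 2 empty → index 2.
Insert 726: h=5, slot 5 empty → index 5.
Insert 250: h=5, h2=5, slot 5 occupied → index 3.
Insert 789: h=5, h2=4, slots 5,2 occupied → index 6.
Insert 509: h=5, h2=6, slot 5 occupied → index 4.
Table: [—, —, 72, 250, 509, 726, 789]

3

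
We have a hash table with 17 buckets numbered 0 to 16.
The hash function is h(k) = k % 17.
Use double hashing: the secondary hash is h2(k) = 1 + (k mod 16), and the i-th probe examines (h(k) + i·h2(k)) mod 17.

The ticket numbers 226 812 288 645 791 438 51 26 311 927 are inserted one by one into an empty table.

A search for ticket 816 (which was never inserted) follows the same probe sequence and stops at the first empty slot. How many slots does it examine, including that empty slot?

Insert 226: h=5, slot 5 empty => index 5.
Insert 812: h=13, slot 13 empty => index 13.
Insert 288: h=16, slot 16 empty => index 16.
Insert 645: h=16, h2=6, slots 16,5 occupied => index 11.
Insert 791: h=9, slot 9 empty => index 9.
Insert 438: h=13, h2=7, slot 13 occupied => index 3.
Insert 51: h=0, slot 0 empty => index 0.
Insert 26: h=9, h2=11, slots 9,3 occupied => index 14.
Insert 311: h=5, h2=8, slots 5,13 occupied => index 4.
Insert 927: h=9, h2=16, slot 9 occupied => index 8.
Table: [51, —, —, 438, 311, 226, —, —, 927, 791, —, 645, —, 812, 26, —, 288]
Lookup 816: h=0, h2=1, probe 0,1 → slot 1 empty, not found.

2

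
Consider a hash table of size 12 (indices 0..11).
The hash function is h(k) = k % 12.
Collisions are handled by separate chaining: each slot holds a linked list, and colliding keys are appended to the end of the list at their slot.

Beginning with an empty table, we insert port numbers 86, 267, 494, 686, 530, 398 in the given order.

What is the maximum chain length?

Insert 86: h=2, bucket 2 empty -> new chain.
Insert 267: h=3, bucket 3 empty -> new chain.
Insert 494: h=2, bucket 2 nonempty -> append to chain.
Insert 686: h=2, bucket 2 nonempty -> append to chain.
Insert 530: h=2, bucket 2 nonempty -> append to chain.
Insert 398: h=2, bucket 2 nonempty -> append to chain.
Final buckets:
0: ∅
1: ∅
2: 86 -> 494 -> 686 -> 530 -> 398
3: 267
4: ∅
5: ∅
6: ∅
7: ∅
8: ∅
9: ∅
10: ∅
11: ∅

5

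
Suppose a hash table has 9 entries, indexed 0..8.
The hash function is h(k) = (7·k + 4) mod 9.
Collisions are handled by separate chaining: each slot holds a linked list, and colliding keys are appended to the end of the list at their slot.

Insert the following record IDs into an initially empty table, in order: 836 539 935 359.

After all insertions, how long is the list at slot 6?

4

Insert 836: h=6, bucket 6 empty → new chain.
Insert 539: h=6, bucket 6 nonempty → append to chain.
Insert 935: h=6, bucket 6 nonempty → append to chain.
Insert 359: h=6, bucket 6 nonempty → append to chain.
Final buckets:
0: ∅
1: ∅
2: ∅
3: ∅
4: ∅
5: ∅
6: 836 -> 539 -> 935 -> 359
7: ∅
8: ∅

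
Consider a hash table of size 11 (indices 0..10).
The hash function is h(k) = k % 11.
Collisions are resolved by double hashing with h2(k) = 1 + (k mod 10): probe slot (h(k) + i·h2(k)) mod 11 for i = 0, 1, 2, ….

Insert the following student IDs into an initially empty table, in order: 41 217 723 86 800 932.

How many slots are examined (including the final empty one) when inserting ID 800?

Insert 41: h=8, slot 8 empty => index 8.
Insert 217: h=8, h2=8, slot 8 occupied => index 5.
Insert 723: h=8, h2=4, slot 8 occupied => index 1.
Insert 86: h=9, slot 9 empty => index 9.
Insert 800: h=8, h2=1, slots 8,9 occupied => index 10.
Insert 932: h=8, h2=3, slot 8 occupied => index 0.
Table: [932, 723, —, —, —, 217, —, —, 41, 86, 800]

3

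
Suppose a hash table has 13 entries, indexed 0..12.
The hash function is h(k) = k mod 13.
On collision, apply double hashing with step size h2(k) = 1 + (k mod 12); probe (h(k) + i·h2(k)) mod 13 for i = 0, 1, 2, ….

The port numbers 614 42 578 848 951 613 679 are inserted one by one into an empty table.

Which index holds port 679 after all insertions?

614: h=3 -> slot 3
42: h=3, h2=7, probe 3,10 -> slot 10
578: h=6 -> slot 6
848: h=3, h2=9, probe 3,12 -> slot 12
951: h=2 -> slot 2
613: h=2, h2=2, probe 2,4 -> slot 4
679: h=3, h2=8, probe 3,11 -> slot 11
Table: [., ., 951, 614, 613, ., 578, ., ., ., 42, 679, 848]

11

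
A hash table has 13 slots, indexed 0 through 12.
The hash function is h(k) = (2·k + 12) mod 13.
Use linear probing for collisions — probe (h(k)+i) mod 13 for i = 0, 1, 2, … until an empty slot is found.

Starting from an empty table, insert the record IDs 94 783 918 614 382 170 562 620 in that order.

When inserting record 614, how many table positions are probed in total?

3

94: h=5 => slot 5
783: h=5, probe 5,6 => slot 6
918: h=2 => slot 2
614: h=5, probe 5,6,7 => slot 7
382: h=9 => slot 9
170: h=1 => slot 1
562: h=5, probe 5,6,7,8 => slot 8
620: h=4 => slot 4
Table: [—, 170, 918, —, 620, 94, 783, 614, 562, 382, —, —, —]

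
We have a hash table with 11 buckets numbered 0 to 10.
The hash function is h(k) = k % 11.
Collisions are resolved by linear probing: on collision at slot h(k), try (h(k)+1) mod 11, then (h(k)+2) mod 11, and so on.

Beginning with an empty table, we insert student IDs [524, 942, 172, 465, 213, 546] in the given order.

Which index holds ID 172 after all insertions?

Insert 524: h=7, slot 7 empty → index 7.
Insert 942: h=7, slot 7 occupied → index 8.
Insert 172: h=7, slots 7,8 occupied → index 9.
Insert 465: h=3, slot 3 empty → index 3.
Insert 213: h=4, slot 4 empty → index 4.
Insert 546: h=7, slots 7,8,9 occupied → index 10.
Table: [., ., ., 465, 213, ., ., 524, 942, 172, 546]

9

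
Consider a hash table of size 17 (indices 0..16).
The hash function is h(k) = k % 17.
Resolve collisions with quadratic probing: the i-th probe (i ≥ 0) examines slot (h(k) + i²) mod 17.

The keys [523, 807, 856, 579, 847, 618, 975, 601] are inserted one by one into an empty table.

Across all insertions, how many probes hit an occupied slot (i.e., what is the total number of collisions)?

6

523: h=13 → slot 13
807: h=8 → slot 8
856: h=6 → slot 6
579: h=1 → slot 1
847: h=14 → slot 14
618: h=6, probe 6,7 → slot 7
975: h=6, probe 6,7,10 → slot 10
601: h=6, probe 6,7,10,15 → slot 15
Table: [., 579, ., ., ., ., 856, 618, 807, ., 975, ., ., 523, 847, 601, .]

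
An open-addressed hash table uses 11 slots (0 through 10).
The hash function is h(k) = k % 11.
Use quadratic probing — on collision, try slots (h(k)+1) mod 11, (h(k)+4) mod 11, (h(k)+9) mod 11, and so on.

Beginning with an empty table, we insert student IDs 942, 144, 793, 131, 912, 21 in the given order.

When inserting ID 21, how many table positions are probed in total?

942: h=7 → slot 7
144: h=1 → slot 1
793: h=1, probe 1,2 → slot 2
131: h=10 → slot 10
912: h=10, probe 10,0 → slot 0
21: h=10, probe 10,0,3 → slot 3
Table: [912, 144, 793, 21, —, —, —, 942, —, —, 131]

3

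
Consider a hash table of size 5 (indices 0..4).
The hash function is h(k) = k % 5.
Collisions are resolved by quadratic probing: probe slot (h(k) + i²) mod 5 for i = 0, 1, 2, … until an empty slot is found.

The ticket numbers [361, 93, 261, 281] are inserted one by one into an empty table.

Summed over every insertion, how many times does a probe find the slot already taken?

3

361: h=1 -> slot 1
93: h=3 -> slot 3
261: h=1, probe 1,2 -> slot 2
281: h=1, probe 1,2,0 -> slot 0
Table: [281, 361, 261, 93, .]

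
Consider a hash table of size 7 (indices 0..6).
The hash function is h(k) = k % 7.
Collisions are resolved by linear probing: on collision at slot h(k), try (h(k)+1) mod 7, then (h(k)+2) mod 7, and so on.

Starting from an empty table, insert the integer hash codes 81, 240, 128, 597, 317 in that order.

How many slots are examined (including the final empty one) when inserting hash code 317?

5

81: h=4 -> slot 4
240: h=2 -> slot 2
128: h=2, probe 2,3 -> slot 3
597: h=2, probe 2,3,4,5 -> slot 5
317: h=2, probe 2,3,4,5,6 -> slot 6
Table: [_, _, 240, 128, 81, 597, 317]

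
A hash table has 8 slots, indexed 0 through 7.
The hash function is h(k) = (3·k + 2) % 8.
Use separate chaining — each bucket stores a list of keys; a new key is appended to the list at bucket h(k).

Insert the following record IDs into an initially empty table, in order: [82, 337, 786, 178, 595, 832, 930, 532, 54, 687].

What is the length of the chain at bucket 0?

Insert 82: h=0, bucket 0 empty -> new chain.
Insert 337: h=5, bucket 5 empty -> new chain.
Insert 786: h=0, bucket 0 nonempty -> append to chain.
Insert 178: h=0, bucket 0 nonempty -> append to chain.
Insert 595: h=3, bucket 3 empty -> new chain.
Insert 832: h=2, bucket 2 empty -> new chain.
Insert 930: h=0, bucket 0 nonempty -> append to chain.
Insert 532: h=6, bucket 6 empty -> new chain.
Insert 54: h=4, bucket 4 empty -> new chain.
Insert 687: h=7, bucket 7 empty -> new chain.
Final buckets:
0: 82 -> 786 -> 178 -> 930
1: —
2: 832
3: 595
4: 54
5: 337
6: 532
7: 687

4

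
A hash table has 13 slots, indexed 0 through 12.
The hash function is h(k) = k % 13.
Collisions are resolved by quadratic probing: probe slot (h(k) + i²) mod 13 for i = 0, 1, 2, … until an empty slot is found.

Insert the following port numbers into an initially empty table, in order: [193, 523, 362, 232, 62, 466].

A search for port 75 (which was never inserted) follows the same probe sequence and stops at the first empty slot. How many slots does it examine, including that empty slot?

193 hashes to 11; slot 11 is free → place at 11.
523 hashes to 3; slot 3 is free → place at 3.
362 hashes to 11; 11 taken → place at 12.
232 hashes to 11; 11,12 taken → place at 2.
62 hashes to 10; slot 10 is free → place at 10.
466 hashes to 11; 11,12,2 taken → place at 7.
Table: [., ., 232, 523, ., ., ., 466, ., ., 62, 193, 362]
Lookup 75: h=10, probe 10,11,1 → slot 1 empty, not found.

3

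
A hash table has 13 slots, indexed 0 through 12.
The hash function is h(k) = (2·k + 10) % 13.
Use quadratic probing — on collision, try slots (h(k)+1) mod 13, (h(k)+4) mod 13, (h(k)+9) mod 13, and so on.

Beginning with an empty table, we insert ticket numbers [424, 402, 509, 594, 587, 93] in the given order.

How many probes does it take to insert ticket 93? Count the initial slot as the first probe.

424: h=0 → slot 0
402: h=8 → slot 8
509: h=1 → slot 1
594: h=2 → slot 2
587: h=1, probe 1,2,5 → slot 5
93: h=1, probe 1,2,5,10 → slot 10
Table: [424, 509, 594, _, _, 587, _, _, 402, _, 93, _, _]

4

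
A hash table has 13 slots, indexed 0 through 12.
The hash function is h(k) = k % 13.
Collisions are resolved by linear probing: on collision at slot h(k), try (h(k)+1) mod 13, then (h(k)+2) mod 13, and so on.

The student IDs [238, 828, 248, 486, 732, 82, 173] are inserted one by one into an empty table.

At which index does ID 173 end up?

8

238 hashes to 4; slot 4 is free => place at 4.
828 hashes to 9; slot 9 is free => place at 9.
248 hashes to 1; slot 1 is free => place at 1.
486 hashes to 5; slot 5 is free => place at 5.
732 hashes to 4; 4,5 taken => place at 6.
82 hashes to 4; 4,5,6 taken => place at 7.
173 hashes to 4; 4,5,6,7 taken => place at 8.
Table: [-, 248, -, -, 238, 486, 732, 82, 173, 828, -, -, -]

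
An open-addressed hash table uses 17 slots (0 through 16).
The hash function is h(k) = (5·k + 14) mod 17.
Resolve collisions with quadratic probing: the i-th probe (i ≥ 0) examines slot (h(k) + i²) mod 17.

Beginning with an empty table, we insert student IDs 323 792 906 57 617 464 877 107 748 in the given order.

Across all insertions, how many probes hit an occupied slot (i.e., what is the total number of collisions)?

10

323: h=14 -> slot 14
792: h=13 -> slot 13
906: h=5 -> slot 5
57: h=10 -> slot 10
617: h=5, probe 5,6 -> slot 6
464: h=5, probe 5,6,9 -> slot 9
877: h=13, probe 13,14,0 -> slot 0
107: h=5, probe 5,6,9,14,4 -> slot 4
748: h=14, probe 14,15 -> slot 15
Table: [877, —, —, —, 107, 906, 617, —, —, 464, 57, —, —, 792, 323, 748, —]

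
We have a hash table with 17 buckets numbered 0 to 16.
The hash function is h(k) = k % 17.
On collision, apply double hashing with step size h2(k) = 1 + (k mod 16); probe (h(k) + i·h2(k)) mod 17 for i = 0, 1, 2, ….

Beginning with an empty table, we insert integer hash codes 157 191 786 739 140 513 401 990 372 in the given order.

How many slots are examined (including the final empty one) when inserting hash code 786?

2

Insert 157: h=4, slot 4 empty → index 4.
Insert 191: h=4, h2=16, slot 4 occupied → index 3.
Insert 786: h=4, h2=3, slot 4 occupied → index 7.
Insert 739: h=8, slot 8 empty → index 8.
Insert 140: h=4, h2=13, slot 4 occupied → index 0.
Insert 513: h=3, h2=2, slot 3 occupied → index 5.
Insert 401: h=10, slot 10 empty → index 10.
Insert 990: h=4, h2=15, slot 4 occupied → index 2.
Insert 372: h=15, slot 15 empty → index 15.
Table: [140, ., 990, 191, 157, 513, ., 786, 739, ., 401, ., ., ., ., 372, .]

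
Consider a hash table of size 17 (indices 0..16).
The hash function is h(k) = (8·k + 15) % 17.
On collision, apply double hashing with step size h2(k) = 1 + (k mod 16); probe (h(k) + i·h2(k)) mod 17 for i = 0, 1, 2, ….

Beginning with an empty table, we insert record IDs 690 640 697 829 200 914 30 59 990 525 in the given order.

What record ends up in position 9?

690 hashes to 10; slot 10 is free -> place at 10.
640 hashes to 1; slot 1 is free -> place at 1.
697 hashes to 15; slot 15 is free -> place at 15.
829 hashes to 0; slot 0 is free -> place at 0.
200 hashes to 0, h2=9; 0 taken -> place at 9.
914 hashes to 0, h2=3; 0 taken -> place at 3.
30 hashes to 0, h2=15; 0,15 taken -> place at 13.
59 hashes to 11; slot 11 is free -> place at 11.
990 hashes to 13, h2=15; 13,11,9 taken -> place at 7.
525 hashes to 16; slot 16 is free -> place at 16.
Table: [829, 640, ∅, 914, ∅, ∅, ∅, 990, ∅, 200, 690, 59, ∅, 30, ∅, 697, 525]

200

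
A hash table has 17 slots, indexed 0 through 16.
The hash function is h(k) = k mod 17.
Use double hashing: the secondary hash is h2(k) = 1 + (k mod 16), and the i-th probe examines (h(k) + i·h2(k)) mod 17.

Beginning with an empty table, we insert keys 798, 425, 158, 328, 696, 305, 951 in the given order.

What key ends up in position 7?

951

Insert 798: h=16, slot 16 empty → index 16.
Insert 425: h=0, slot 0 empty → index 0.
Insert 158: h=5, slot 5 empty → index 5.
Insert 328: h=5, h2=9, slot 5 occupied → index 14.
Insert 696: h=16, h2=9, slot 16 occupied → index 8.
Insert 305: h=16, h2=2, slot 16 occupied → index 1.
Insert 951: h=16, h2=8, slot 16 occupied → index 7.
Table: [425, 305, ∅, ∅, ∅, 158, ∅, 951, 696, ∅, ∅, ∅, ∅, ∅, 328, ∅, 798]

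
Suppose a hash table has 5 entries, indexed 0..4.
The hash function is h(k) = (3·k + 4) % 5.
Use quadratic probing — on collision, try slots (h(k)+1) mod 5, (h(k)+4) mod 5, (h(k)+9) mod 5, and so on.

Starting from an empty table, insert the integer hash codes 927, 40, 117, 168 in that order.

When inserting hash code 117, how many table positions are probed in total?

Insert 927: h=0, slot 0 empty => index 0.
Insert 40: h=4, slot 4 empty => index 4.
Insert 117: h=0, slot 0 occupied => index 1.
Insert 168: h=3, slot 3 empty => index 3.
Table: [927, 117, —, 168, 40]

2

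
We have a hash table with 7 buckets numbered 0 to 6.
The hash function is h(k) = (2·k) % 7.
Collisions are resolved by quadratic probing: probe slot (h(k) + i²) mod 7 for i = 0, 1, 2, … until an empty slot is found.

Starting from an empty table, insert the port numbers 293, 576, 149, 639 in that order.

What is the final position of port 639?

6

293 hashes to 5; slot 5 is free => place at 5.
576 hashes to 4; slot 4 is free => place at 4.
149 hashes to 4; 4,5 taken => place at 1.
639 hashes to 4; 4,5,1 taken => place at 6.
Table: [., 149, ., ., 576, 293, 639]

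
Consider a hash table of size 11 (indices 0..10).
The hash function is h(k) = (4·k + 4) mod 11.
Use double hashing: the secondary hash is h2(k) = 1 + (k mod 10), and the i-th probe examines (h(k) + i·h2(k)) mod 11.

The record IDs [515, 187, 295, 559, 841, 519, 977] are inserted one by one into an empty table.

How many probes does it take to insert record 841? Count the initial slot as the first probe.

4

Insert 515: h=7, slot 7 empty => index 7.
Insert 187: h=4, slot 4 empty => index 4.
Insert 295: h=7, h2=6, slot 7 occupied => index 2.
Insert 559: h=7, h2=10, slot 7 occupied => index 6.
Insert 841: h=2, h2=2, slots 2,4,6 occupied => index 8.
Insert 519: h=1, slot 1 empty => index 1.
Insert 977: h=7, h2=8, slots 7,4,1 occupied => index 9.
Table: [-, 519, 295, -, 187, -, 559, 515, 841, 977, -]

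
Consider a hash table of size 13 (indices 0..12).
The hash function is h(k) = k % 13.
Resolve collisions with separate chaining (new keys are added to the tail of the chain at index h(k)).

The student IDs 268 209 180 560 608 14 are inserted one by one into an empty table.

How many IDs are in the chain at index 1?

Insert 268: h=8, bucket 8 empty -> new chain.
Insert 209: h=1, bucket 1 empty -> new chain.
Insert 180: h=11, bucket 11 empty -> new chain.
Insert 560: h=1, bucket 1 nonempty -> append to chain.
Insert 608: h=10, bucket 10 empty -> new chain.
Insert 14: h=1, bucket 1 nonempty -> append to chain.
Final buckets:
0: -
1: 209 -> 560 -> 14
2: -
3: -
4: -
5: -
6: -
7: -
8: 268
9: -
10: 608
11: 180
12: -

3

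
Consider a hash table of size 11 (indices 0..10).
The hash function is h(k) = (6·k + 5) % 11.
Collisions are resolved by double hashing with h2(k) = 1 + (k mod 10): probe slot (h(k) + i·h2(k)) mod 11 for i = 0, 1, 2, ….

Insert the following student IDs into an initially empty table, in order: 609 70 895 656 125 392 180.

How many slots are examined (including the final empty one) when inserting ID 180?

609 hashes to 7; slot 7 is free => place at 7.
70 hashes to 7, h2=1; 7 taken => place at 8.
895 hashes to 7, h2=6; 7 taken => place at 2.
656 hashes to 3; slot 3 is free => place at 3.
125 hashes to 7, h2=6; 7,2,8,3 taken => place at 9.
392 hashes to 3, h2=3; 3 taken => place at 6.
180 hashes to 7, h2=1; 7,8,9 taken => place at 10.
Table: [-, -, 895, 656, -, -, 392, 609, 70, 125, 180]

4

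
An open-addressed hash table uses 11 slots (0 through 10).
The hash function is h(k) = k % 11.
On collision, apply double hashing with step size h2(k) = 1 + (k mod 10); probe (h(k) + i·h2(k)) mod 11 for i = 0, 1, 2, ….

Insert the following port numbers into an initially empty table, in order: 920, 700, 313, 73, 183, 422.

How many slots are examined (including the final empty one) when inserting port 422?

3

920: h=7 → slot 7
700: h=7, h2=1, probe 7,8 → slot 8
313: h=5 → slot 5
73: h=7, h2=4, probe 7,0 → slot 0
183: h=7, h2=4, probe 7,0,4 → slot 4
422: h=4, h2=3, probe 4,7,10 → slot 10
Table: [73, ., ., ., 183, 313, ., 920, 700, ., 422]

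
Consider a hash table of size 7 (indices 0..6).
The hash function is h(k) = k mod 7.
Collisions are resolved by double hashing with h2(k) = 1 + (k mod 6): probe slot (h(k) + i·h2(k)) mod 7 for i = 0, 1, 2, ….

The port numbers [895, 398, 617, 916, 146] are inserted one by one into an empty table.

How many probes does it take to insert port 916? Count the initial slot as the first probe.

2

895 hashes to 6; slot 6 is free → place at 6.
398 hashes to 6, h2=3; 6 taken → place at 2.
617 hashes to 1; slot 1 is free → place at 1.
916 hashes to 6, h2=5; 6 taken → place at 4.
146 hashes to 6, h2=3; 6,2 taken → place at 5.
Table: [., 617, 398, ., 916, 146, 895]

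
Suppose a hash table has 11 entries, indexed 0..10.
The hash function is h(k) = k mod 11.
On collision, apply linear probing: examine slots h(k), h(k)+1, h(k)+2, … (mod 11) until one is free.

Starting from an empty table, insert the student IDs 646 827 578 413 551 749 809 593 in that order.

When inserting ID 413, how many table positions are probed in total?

2

646: h=8 → slot 8
827: h=2 → slot 2
578: h=6 → slot 6
413: h=6, probe 6,7 → slot 7
551: h=1 → slot 1
749: h=1, probe 1,2,3 → slot 3
809: h=6, probe 6,7,8,9 → slot 9
593: h=10 → slot 10
Table: [., 551, 827, 749, ., ., 578, 413, 646, 809, 593]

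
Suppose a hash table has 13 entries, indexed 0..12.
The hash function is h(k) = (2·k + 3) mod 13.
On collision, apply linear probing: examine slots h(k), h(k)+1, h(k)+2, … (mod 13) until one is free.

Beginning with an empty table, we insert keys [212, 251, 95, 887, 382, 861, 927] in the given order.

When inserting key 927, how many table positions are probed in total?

212 hashes to 11; slot 11 is free -> place at 11.
251 hashes to 11; 11 taken -> place at 12.
95 hashes to 11; 11,12 taken -> place at 0.
887 hashes to 9; slot 9 is free -> place at 9.
382 hashes to 0; 0 taken -> place at 1.
861 hashes to 9; 9 taken -> place at 10.
927 hashes to 11; 11,12,0,1 taken -> place at 2.
Table: [95, 382, 927, —, —, —, —, —, —, 887, 861, 212, 251]

5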